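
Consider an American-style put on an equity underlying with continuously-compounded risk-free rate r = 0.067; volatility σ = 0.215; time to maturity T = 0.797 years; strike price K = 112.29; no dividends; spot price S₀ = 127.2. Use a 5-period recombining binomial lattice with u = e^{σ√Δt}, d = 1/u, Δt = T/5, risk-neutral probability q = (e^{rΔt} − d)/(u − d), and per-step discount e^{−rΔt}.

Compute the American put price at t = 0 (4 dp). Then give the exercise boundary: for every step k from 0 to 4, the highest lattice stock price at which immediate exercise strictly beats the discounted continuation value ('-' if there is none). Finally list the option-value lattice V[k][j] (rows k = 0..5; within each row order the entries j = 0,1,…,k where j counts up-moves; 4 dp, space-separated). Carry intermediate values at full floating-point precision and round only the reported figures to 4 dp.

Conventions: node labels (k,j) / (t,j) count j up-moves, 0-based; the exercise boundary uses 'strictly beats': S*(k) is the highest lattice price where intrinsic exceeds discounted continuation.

params: Δt=0.15940 u=1.08963 d=0.91774 q=0.54102 e^(-rΔt)=0.98938
t_5 payoffs: 29.4784 13.9683 0.0000 0.0000 0.0000 0.0000
t_4: node(4,0) S=90.2340 payoff=22.0560 vs cont=20.8631 → 22.0560 [stop]  node(4,1) S=107.1343 payoff=5.1557 vs cont=6.3431 → 6.3431 [wait]  node(4,2) S=127.2000 payoff=0.0000 vs cont=0.0000 → 0.0000 [wait]  node(4,3) S=151.0239 payoff=0.0000 vs cont=0.0000 → 0.0000 [wait]  node(4,4) S=179.3098 payoff=0.0000 vs cont=0.0000 → 0.0000 [wait]  ⇒ S*(4)=90.2340
t_3: node(3,0) S=98.3217 payoff=13.9683 vs cont=13.4110 → 13.9683 [stop]  node(3,1) S=116.7368 payoff=0.0000 vs cont=2.8804 → 2.8804 [wait]  node(3,2) S=138.6010 payoff=0.0000 vs cont=0.0000 → 0.0000 [wait]  node(3,3) S=164.5602 payoff=0.0000 vs cont=0.0000 → 0.0000 [wait]  ⇒ S*(3)=98.3217
t_2: node(2,0) S=107.1343 payoff=5.1557 vs cont=7.8849 → 7.8849 [wait]  node(2,1) S=127.2000 payoff=0.0000 vs cont=1.3080 → 1.3080 [wait]  node(2,2) S=151.0239 payoff=0.0000 vs cont=0.0000 → 0.0000 [wait]  ⇒ S*(2)=-
t_1: node(1,0) S=116.7368 payoff=0.0000 vs cont=4.2807 → 4.2807 [wait]  node(1,1) S=138.6010 payoff=0.0000 vs cont=0.5940 → 0.5940 [wait]  ⇒ S*(1)=-
t_0: node(0,0) S=127.2000 payoff=0.0000 vs cont=2.2618 → 2.2618 [wait]  ⇒ S*(0)=-

price = 2.2618
boundary = - - - 98.3217 90.2340
tree:
2.2618
4.2807 0.5940
7.8849 1.3080 0.0000
13.9683 2.8804 0.0000 0.0000
22.0560 6.3431 0.0000 0.0000 0.0000
29.4784 13.9683 0.0000 0.0000 0.0000 0.0000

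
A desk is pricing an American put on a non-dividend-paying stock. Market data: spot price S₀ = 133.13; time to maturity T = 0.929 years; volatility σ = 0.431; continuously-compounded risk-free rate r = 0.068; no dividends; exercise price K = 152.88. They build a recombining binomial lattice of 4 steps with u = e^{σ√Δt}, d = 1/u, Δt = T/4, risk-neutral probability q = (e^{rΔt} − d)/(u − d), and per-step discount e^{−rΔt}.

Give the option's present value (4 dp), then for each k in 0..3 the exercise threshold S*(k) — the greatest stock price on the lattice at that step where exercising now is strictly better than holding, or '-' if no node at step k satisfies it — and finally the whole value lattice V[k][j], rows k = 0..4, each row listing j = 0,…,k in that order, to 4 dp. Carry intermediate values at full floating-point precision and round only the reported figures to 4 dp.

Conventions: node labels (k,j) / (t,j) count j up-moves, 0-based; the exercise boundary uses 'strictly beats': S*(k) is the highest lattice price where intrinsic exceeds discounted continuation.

price = 31.0382
boundary = - - 87.8744 108.1606
tree:
31.0382
45.9823 16.2682
65.0056 27.3926 5.0497
81.4870 44.7194 9.9865 0.0000
94.8772 65.0056 19.7500 0.0000 0.0000

Δt=0.23225  u=1.23085  d=0.81244  q=0.48630  discount=0.98433
step 4 (expiry): payoffs max(K−S,0) = 94.8772 65.0056 19.7500 0.0000 0.0000
step 3: (k=3,j=0): S=71.3930, K−S=81.4870, hold=79.0916 ⇒ V=81.4870 exercise | (k=3,j=1): S=108.1606, K−S=44.7194, hold=42.3239 ⇒ V=44.7194 exercise | (k=3,j=2): S=163.8637, K−S=0.0000, hold=9.9865 ⇒ V=9.9865 continue | (k=3,j=3): S=248.2541, K−S=0.0000, hold=0.0000 ⇒ V=0.0000 continue  boundary S*=108.1606
step 2: (k=2,j=0): S=87.8744, K−S=65.0056, hold=62.6102 ⇒ V=65.0056 exercise | (k=2,j=1): S=133.1300, K−S=19.7500, hold=27.3926 ⇒ V=27.3926 continue | (k=2,j=2): S=201.6924, K−S=0.0000, hold=5.0497 ⇒ V=5.0497 continue  boundary S*=87.8744
step 1: (k=1,j=0): S=108.1606, K−S=44.7194, hold=45.9823 ⇒ V=45.9823 continue | (k=1,j=1): S=163.8637, K−S=0.0000, hold=16.2682 ⇒ V=16.2682 continue  boundary S*=-
step 0: (k=0,j=0): S=133.1300, K−S=19.7500, hold=31.0382 ⇒ V=31.0382 continue  boundary S*=-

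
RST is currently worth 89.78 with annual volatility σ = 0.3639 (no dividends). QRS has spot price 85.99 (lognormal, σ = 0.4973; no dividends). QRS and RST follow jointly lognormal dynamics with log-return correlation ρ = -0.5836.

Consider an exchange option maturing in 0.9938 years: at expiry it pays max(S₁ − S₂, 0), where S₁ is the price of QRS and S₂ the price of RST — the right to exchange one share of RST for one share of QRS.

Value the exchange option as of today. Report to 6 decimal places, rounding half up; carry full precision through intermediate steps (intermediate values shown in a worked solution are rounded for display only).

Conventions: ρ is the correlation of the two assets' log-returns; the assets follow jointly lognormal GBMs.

exchange price = 24.370276

σ_eff = √(σ₁² + σ₂² − 2ρσ₁σ₂) = √(0.4973² + 0.3639² − 2·-0.5836·0.4973·0.3639) = 0.768736
d₁ = (ln(S₁/S₂) + (q₂ − q₁ + σ_eff²/2)T) / (σ_eff√T) = (ln(85.99/89.78) + (0.0 − 0.0 + 0.295478)·0.9938) / 0.766350 = 0.326893
d₂ = d₁ − σ_eff√T = 0.326893 − 0.766350 = -0.439456
N(d₁) = 0.628126,  N(d₂) = 0.330165
V = S₁·e^{−q₁T}·N(d₁) − S₂·e^{−q₂T}·N(d₂) = 54.012534 − 29.642259 = 24.370276
Key observation: no risk-free rate is needed — with the second asset as numeraire the exchange option is a call on the ratio S₁/S₂, and r cancels out of the value.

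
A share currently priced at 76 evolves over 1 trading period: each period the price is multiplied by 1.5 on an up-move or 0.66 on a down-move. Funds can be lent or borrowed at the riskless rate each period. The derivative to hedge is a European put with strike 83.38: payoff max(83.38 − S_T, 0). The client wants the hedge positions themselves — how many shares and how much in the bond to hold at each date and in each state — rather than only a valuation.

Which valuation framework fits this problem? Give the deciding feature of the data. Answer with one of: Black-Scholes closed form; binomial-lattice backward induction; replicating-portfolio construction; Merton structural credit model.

framework: replicating-portfolio construction

Key observation: since the answer must list Δ and B at each node of the 1.5/0.66 lattice on 76, the replicating-portfolio method — solving the two-state system at every node — is the one that applies.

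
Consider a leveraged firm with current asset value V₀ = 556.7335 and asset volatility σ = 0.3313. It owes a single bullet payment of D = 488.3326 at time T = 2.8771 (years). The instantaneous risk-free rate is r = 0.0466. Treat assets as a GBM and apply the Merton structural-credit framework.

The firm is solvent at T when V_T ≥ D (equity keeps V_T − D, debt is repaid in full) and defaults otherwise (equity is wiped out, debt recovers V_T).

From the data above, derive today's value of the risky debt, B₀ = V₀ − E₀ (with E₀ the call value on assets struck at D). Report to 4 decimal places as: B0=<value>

With assets at 556.7335 and a single debt payment of 488.3326 at 2.8771 years:
d₁ = [ln(V₀/D) + (r + σ²/2)T] / (σ√T)
   = [ln(556.7335/488.3326) + (0.0466 + 0.5·0.3313²)·2.8771] / (0.3313·√2.8771)
   = [0.131090 + 0.291968] / 0.561952 = 0.752836
d₂ = d₁ − σ√T = 0.752836 − 0.561952 = 0.190885
N(d₁) = 0.774226,  N(d₂) = 0.575692,  e^(−rT) = 0.874526
E₀ = V₀·N(d₁) − D·e^(−rT)·N(d₂)
   = 556.7335·0.774226 − 488.3326·0.874526·0.575692 = 185.182589
B₀ = V₀ − E₀ = 556.7335 − 185.182589 = 371.550911

B0=371.5509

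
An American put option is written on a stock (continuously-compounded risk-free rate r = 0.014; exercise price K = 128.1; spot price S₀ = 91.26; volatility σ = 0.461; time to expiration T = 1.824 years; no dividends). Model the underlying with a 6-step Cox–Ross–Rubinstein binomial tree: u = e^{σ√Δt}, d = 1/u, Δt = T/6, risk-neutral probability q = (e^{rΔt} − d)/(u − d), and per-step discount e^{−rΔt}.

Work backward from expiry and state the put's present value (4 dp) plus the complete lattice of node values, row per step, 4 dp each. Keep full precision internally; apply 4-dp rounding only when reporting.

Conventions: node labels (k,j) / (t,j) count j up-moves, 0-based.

price = 47.6657
tree:
47.6657
60.1706 32.5325
73.2086 44.4926 17.9336
85.5288 58.4877 27.4712 6.2148
95.0837 73.2086 40.6955 11.2476 0.0000
102.4941 85.5288 57.3230 20.3559 0.0000 0.0000
108.2412 95.0837 73.2086 36.8400 0.0000 0.0000 0.0000

Δt=0.30400  u=1.28940  d=0.77555  q=0.44510  discount=0.99575
step 6 (expiry): payoffs max(K−S,0) = 108.2412 95.0837 73.2086 36.8400 0.0000 0.0000 0.0000
k=5: (k=5,j=0): S=25.6059, K−S=102.4941, hold=101.9501 ⇒ V=102.4941 exercise | (k=5,j=1): S=42.5712, K−S=85.5288, hold=84.9847 ⇒ V=85.5288 exercise | (k=5,j=2): S=70.7770, K−S=57.3230, hold=56.7789 ⇒ V=57.3230 exercise | (k=5,j=3): S=117.6707, K−S=10.4293, hold=20.3559 ⇒ V=20.3559 continue | (k=5,j=4): S=195.6341, K−S=0.0000, hold=0.0000 ⇒ V=0.0000 continue | (k=5,j=5): S=325.2525, K−S=0.0000, hold=0.0000 ⇒ V=0.0000 continue
k=4: (k=4,j=0): S=33.0163, K−S=95.0837, hold=94.5397 ⇒ V=95.0837 exercise | (k=4,j=1): S=54.8914, K−S=73.2086, hold=72.6646 ⇒ V=73.2086 exercise | (k=4,j=2): S=91.2600, K−S=36.8400, hold=40.6955 ⇒ V=40.6955 continue | (k=4,j=3): S=151.7248, K−S=0.0000, hold=11.2476 ⇒ V=11.2476 continue | (k=4,j=4): S=252.2508, K−S=0.0000, hold=0.0000 ⇒ V=0.0000 continue
k=3: (k=3,j=0): S=42.5712, K−S=85.5288, hold=84.9847 ⇒ V=85.5288 exercise | (k=3,j=1): S=70.7770, K−S=57.3230, hold=58.4877 ⇒ V=58.4877 continue | (k=3,j=2): S=117.6707, K−S=10.4293, hold=27.4712 ⇒ V=27.4712 continue | (k=3,j=3): S=195.6341, K−S=0.0000, hold=6.2148 ⇒ V=6.2148 continue
k=2: (k=2,j=0): S=54.8914, K−S=73.2086, hold=73.1808 ⇒ V=73.2086 exercise | (k=2,j=1): S=91.2600, K−S=36.8400, hold=44.4926 ⇒ V=44.4926 continue | (k=2,j=2): S=151.7248, K−S=0.0000, hold=17.9336 ⇒ V=17.9336 continue
k=1: (k=1,j=0): S=70.7770, K−S=57.3230, hold=60.1706 ⇒ V=60.1706 continue | (k=1,j=1): S=117.6707, K−S=10.4293, hold=32.5325 ⇒ V=32.5325 continue
k=0: (k=0,j=0): S=91.2600, K−S=36.8400, hold=47.6657 ⇒ V=47.6657 continue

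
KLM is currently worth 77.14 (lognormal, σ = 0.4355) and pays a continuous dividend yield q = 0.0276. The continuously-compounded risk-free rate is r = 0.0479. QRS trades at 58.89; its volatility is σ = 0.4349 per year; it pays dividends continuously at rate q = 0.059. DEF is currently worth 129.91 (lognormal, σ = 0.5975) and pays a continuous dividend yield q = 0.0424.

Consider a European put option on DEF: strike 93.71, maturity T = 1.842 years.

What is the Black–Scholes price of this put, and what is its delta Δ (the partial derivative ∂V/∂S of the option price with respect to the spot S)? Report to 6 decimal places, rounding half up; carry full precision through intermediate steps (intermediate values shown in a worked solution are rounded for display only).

price = 17.823671
Δ = -0.190425

σ√T = 0.5975·√1.842 = 0.810929
d₁ = (ln(S/K) + (r−q+σ²/2)T) / (σ√T) = (ln(129.91/93.71) + (0.0479−0.0424+0.5975²/2)·1.842) / 0.810929 = (0.326637 + 0.338934) / 0.810929 = 0.820751
d₂ = d₁ − σ√T = 0.820751 − 0.810929 = 0.009822
e^{−rT} = 0.915549
e^{−qT} = 0.924871
N(−d₁) = 0.205894,  N(−d₂) = 0.496082
Put price V = K·e^{−rT}·N(−d₂) − S·e^{−qT}·N(−d₁) = 42.561840 − 24.738169 = 17.823671
Δ = −e^{−qT}·N(−d₁) = -0.190425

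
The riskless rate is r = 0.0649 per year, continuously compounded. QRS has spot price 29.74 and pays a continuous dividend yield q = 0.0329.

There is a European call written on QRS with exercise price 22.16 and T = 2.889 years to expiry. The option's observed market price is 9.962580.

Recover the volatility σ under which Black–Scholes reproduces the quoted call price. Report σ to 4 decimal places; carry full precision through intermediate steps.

sigma = 0.2860

At σ = 0.2860 the Black–Scholes value reproduces the quote:
σ√T = 0.286·√2.889 = 0.486116
d₁ = (ln(S/K) + (r−q+σ²/2)T) / (σ√T) = (ln(29.74/22.16) + (0.0649−0.0329+0.286²/2)·2.889) / 0.486116 = (0.294204 + 0.210602) / 0.486116 = 1.038449
d₂ = d₁ − σ√T = 1.038449 − 0.486116 = 0.552333
e^{−rT} = 0.829032
e^{−qT} = 0.909329
N(d₁) = 0.850469,  N(d₂) = 0.709640
V = S·e^{−qT}·N(d₁) − K·e^{−rT}·N(d₂) = 22.999627 − 13.037047 = 9.962580 (the observed quote) — the price is monotone increasing in volatility, hence this σ is the only solution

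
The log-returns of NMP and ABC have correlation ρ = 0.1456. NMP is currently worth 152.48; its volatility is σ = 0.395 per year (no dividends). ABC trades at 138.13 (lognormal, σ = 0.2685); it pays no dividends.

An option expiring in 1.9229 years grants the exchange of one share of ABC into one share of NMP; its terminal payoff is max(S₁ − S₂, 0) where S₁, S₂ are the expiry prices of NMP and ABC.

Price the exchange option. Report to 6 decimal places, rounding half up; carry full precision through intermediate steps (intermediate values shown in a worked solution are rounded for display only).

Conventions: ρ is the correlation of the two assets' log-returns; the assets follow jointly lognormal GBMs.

exchange price = 42.755147

σ_eff = √(σ₁² + σ₂² − 2ρσ₁σ₂) = √(0.395² + 0.2685² − 2·0.1456·0.395·0.2685) = 0.444110
d₁ = (ln(S₁/S₂) + (q₂ − q₁ + σ_eff²/2)T) / (σ_eff√T) = (ln(152.48/138.13) + (0.0 − 0.0 + 0.098617)·1.9229) / 0.615841 = 0.468413
d₂ = d₁ − σ_eff√T = 0.468413 − 0.615841 = -0.147427
N(d₁) = 0.680256,  N(d₂) = 0.441397
V = S₁·e^{−q₁T}·N(d₁) − S₂·e^{−q₂T}·N(d₂) = 103.725363 − 60.970216 = 42.755147
Key observation: pricing in ABC-units makes this a unit-strike call on the ratio S₁/S₂ — the risk-free rate cancels and cannot affect the value.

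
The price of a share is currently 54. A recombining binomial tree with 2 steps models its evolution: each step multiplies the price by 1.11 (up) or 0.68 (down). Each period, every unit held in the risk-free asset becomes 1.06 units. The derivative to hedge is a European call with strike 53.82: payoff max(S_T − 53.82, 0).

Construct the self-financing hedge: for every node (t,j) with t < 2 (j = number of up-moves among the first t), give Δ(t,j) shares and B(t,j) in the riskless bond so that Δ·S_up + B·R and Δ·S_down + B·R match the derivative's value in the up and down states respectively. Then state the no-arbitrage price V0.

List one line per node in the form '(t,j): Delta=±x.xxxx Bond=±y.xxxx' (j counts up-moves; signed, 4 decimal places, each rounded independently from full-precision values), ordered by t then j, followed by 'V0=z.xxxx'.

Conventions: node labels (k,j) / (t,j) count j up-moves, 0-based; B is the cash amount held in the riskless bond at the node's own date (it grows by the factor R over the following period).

No-arbitrage ⇒ martingale measure with p* = (R−d)/(u−d) = 0.8837.
Terminal payoffs: V(2,0)=0.0000, V(2,1)=0.0000, V(2,2)=12.7134
Node (1,0) S=36.7200: V=(p*·0.0000+(1−p*)·0.0000)/1.06=0.0000; Δ=(0.0000−0.0000)/(40.7592−24.9696)=0.0000; B=V−Δ·S=0.0000
Node (1,1) S=59.9400: V=(p*·12.7134+(1−p*)·0.0000)/1.06=10.5991; Δ=(12.7134−0.0000)/(66.5334−40.7592)=0.4933; B=V−Δ·S=-18.9669
Node (0,0) S=54.0000: V=(p*·10.5991+(1−p*)·0.0000)/1.06=8.8365; Δ=(10.5991−0.0000)/(59.9400−36.7200)=0.4565; B=V−Δ·S=-15.8127
Verification: the root portfolio costs Δ(0,0)·S0 + B(0,0) = 8.8365, matching V0.

(0,0): Delta=0.4565 Bond=-15.8127
(1,0): Delta=0.0000 Bond=0.0000
(1,1): Delta=0.4933 Bond=-18.9669
V0=8.8365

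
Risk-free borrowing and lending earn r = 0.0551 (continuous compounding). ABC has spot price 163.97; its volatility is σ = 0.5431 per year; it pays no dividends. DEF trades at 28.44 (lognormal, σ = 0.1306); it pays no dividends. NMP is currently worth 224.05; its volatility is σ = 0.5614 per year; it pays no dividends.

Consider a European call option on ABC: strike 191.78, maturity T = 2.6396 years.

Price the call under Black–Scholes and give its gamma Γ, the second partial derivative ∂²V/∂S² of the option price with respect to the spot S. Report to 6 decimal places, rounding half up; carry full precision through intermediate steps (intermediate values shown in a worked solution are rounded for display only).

price = 55.294968
Γ = 0.002516

σ√T = 0.5431·√2.6396 = 0.882366
d₁ = (ln(S/K) + (r+σ²/2)T) / (σ√T) = (ln(163.97/191.78) + (0.0551+0.5431²/2)·2.6396) / 0.882366 = (-0.156665 + 0.534727) / 0.882366 = 0.428463
d₂ = d₁ − σ√T = 0.428463 − 0.882366 = -0.453903
e^{−rT} = 0.864640
N(d₁) = 0.665843,  N(d₂) = 0.324949
Call price V = S·N(d₁) − K·e^{−rT}·N(d₂) = 109.178295 − 53.883327 = 55.294968
φ(d₁) = (1/√(2π))·e^{−d₁²/2} = 0.363954
Γ = φ(d₁) / (S·σ·√T) = 0.002516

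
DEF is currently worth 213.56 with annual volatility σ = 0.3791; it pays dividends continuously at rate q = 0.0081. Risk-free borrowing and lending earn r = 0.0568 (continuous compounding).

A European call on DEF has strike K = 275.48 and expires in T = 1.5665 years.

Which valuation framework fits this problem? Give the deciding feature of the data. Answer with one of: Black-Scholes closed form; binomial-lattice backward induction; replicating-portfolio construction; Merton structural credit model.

framework: Black-Scholes closed form

Key observation: with DEF following a GBM at constant σ and r, the European call struck at 275.48 prices in closed form — nothing here needs a stepwise model or a balance sheet.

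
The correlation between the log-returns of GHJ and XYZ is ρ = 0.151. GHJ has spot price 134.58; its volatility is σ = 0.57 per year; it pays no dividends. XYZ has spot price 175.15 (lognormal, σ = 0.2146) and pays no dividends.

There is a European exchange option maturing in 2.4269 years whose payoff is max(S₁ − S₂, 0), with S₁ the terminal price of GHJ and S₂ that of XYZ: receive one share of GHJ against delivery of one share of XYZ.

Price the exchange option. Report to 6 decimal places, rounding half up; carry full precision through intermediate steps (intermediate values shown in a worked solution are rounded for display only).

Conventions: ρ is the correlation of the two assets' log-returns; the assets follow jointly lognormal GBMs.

σ_eff = √(σ₁² + σ₂² − 2ρσ₁σ₂) = √(0.57² + 0.2146² − 2·0.151·0.57·0.2146) = 0.577938
d₁ = (ln(S₁/S₂) + (q₂ − q₁ + σ_eff²/2)T) / (σ_eff√T) = (ln(134.58/175.15) + (0.0 − 0.0 + 0.167006)·2.4269) / 0.900341 = 0.157521
d₂ = d₁ − σ_eff√T = 0.157521 − 0.900341 = -0.742820
N(d₁) = 0.562583,  N(d₂) = 0.228795
V = S₁·e^{−q₁T}·N(d₁) − S₂·e^{−q₂T}·N(d₂) = 75.712417 − 40.073529 = 35.638889
Key observation: pricing in XYZ-units makes this a unit-strike call on the ratio S₁/S₂ — the risk-free rate cancels and cannot affect the value.

exchange price = 35.638889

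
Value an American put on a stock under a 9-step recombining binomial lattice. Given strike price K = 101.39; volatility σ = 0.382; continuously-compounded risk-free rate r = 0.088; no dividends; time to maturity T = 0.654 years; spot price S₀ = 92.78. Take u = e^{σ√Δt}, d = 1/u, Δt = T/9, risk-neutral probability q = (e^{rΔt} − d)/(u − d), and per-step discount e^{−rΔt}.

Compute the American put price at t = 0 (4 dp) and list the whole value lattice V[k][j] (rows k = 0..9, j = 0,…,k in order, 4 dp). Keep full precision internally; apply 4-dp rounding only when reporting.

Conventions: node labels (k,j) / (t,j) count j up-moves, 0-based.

price = 13.9724
tree:
13.9724
19.3270 8.9091
25.8788 13.1599 4.8618
33.2676 18.8100 7.7969 2.0508
39.9334 25.8788 12.1304 3.6546 0.5072
45.9469 33.2676 18.1615 6.3815 1.0320 0.0000
51.3720 39.9334 25.8788 10.8390 2.0999 0.0000 0.0000
56.2663 45.9469 33.2676 17.6886 4.2726 0.0000 0.0000 0.0000
60.6817 51.3720 39.9334 25.8788 8.6935 0.0000 0.0000 0.0000 0.0000
64.6650 56.2663 45.9469 33.2676 17.6886 0.0000 0.0000 0.0000 0.0000 0.0000

params: Δt=0.07267 u=1.10846 d=0.90215 q=0.50537 e^(-rΔt)=0.99363
t_9 payoffs: 64.6650 56.2663 45.9469 33.2676 17.6886 0.0000 0.0000 0.0000 0.0000 0.0000
k=8: node(8,0) S=40.7083 payoff=60.6817 vs cont=60.0354 → 60.6817 [stop]  node(8,1) S=50.0180 payoff=51.3720 vs cont=50.7257 → 51.3720 [stop]  node(8,2) S=61.4566 payoff=39.9334 vs cont=39.2871 → 39.9334 [stop]  node(8,3) S=75.5112 payoff=25.8788 vs cont=25.2325 → 25.8788 [stop]  node(8,4) S=92.7800 payoff=8.6100 vs cont=8.6935 → 8.6935 [wait]  node(8,5) S=113.9980 payoff=0.0000 vs cont=0.0000 → 0.0000 [wait]  node(8,6) S=140.0683 payoff=0.0000 vs cont=0.0000 → 0.0000 [wait]  node(8,7) S=172.1007 payoff=0.0000 vs cont=0.0000 → 0.0000 [wait]  node(8,8) S=211.4587 payoff=0.0000 vs cont=0.0000 → 0.0000 [wait]
k=7: node(7,0) S=45.1237 payoff=56.2663 vs cont=55.6200 → 56.2663 [stop]  node(7,1) S=55.4431 payoff=45.9469 vs cont=45.3006 → 45.9469 [stop]  node(7,2) S=68.1224 payoff=33.2676 vs cont=32.6213 → 33.2676 [stop]  node(7,3) S=83.7014 payoff=17.6886 vs cont=17.0842 → 17.6886 [stop]  node(7,4) S=102.8432 payoff=0.0000 vs cont=4.2726 → 4.2726 [wait]  node(7,5) S=126.3626 payoff=0.0000 vs cont=0.0000 → 0.0000 [wait]  node(7,6) S=155.2606 payoff=0.0000 vs cont=0.0000 → 0.0000 [wait]  node(7,7) S=190.7674 payoff=0.0000 vs cont=0.0000 → 0.0000 [wait]
k=6: node(6,0) S=50.0180 payoff=51.3720 vs cont=50.7257 → 51.3720 [stop]  node(6,1) S=61.4566 payoff=39.9334 vs cont=39.2871 → 39.9334 [stop]  node(6,2) S=75.5112 payoff=25.8788 vs cont=25.2325 → 25.8788 [stop]  node(6,3) S=92.7800 payoff=8.6100 vs cont=10.8390 → 10.8390 [wait]  node(6,4) S=113.9980 payoff=0.0000 vs cont=2.0999 → 2.0999 [wait]  node(6,5) S=140.0683 payoff=0.0000 vs cont=0.0000 → 0.0000 [wait]  node(6,6) S=172.1007 payoff=0.0000 vs cont=0.0000 → 0.0000 [wait]
k=5: node(5,0) S=55.4431 payoff=45.9469 vs cont=45.3006 → 45.9469 [stop]  node(5,1) S=68.1224 payoff=33.2676 vs cont=32.6213 → 33.2676 [stop]  node(5,2) S=83.7014 payoff=17.6886 vs cont=18.1615 → 18.1615 [wait]  node(5,3) S=102.8432 payoff=0.0000 vs cont=6.3815 → 6.3815 [wait]  node(5,4) S=126.3626 payoff=0.0000 vs cont=1.0320 → 1.0320 [wait]  node(5,5) S=155.2606 payoff=0.0000 vs cont=0.0000 → 0.0000 [wait]
k=4: node(4,0) S=61.4566 payoff=39.9334 vs cont=39.2871 → 39.9334 [stop]  node(4,1) S=75.5112 payoff=25.8788 vs cont=25.4700 → 25.8788 [stop]  node(4,2) S=92.7800 payoff=8.6100 vs cont=12.1304 → 12.1304 [wait]  node(4,3) S=113.9980 payoff=0.0000 vs cont=3.6546 → 3.6546 [wait]  node(4,4) S=140.0683 payoff=0.0000 vs cont=0.5072 → 0.5072 [wait]
k=3: node(3,0) S=68.1224 payoff=33.2676 vs cont=32.6213 → 33.2676 [stop]  node(3,1) S=83.7014 payoff=17.6886 vs cont=18.8100 → 18.8100 [wait]  node(3,2) S=102.8432 payoff=0.0000 vs cont=7.7969 → 7.7969 [wait]  node(3,3) S=126.3626 payoff=0.0000 vs cont=2.0508 → 2.0508 [wait]
k=2: node(2,0) S=75.5112 payoff=25.8788 vs cont=25.7956 → 25.8788 [stop]  node(2,1) S=92.7800 payoff=8.6100 vs cont=13.1599 → 13.1599 [wait]  node(2,2) S=113.9980 payoff=0.0000 vs cont=4.8618 → 4.8618 [wait]
k=1: node(1,0) S=83.7014 payoff=17.6886 vs cont=19.3270 → 19.3270 [wait]  node(1,1) S=102.8432 payoff=0.0000 vs cont=8.9091 → 8.9091 [wait]
k=0: node(0,0) S=92.7800 payoff=8.6100 vs cont=13.9724 → 13.9724 [wait]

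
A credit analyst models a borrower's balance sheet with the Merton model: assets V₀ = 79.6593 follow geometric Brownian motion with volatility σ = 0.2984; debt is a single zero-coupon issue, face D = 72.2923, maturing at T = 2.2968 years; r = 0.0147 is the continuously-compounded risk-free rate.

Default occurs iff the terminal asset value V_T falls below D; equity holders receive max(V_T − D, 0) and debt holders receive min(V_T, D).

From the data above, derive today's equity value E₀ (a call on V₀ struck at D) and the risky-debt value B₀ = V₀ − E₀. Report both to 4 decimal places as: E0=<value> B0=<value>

Work the structural quantities from V₀ = 79.6593 against face 72.2923:
d₁ = [ln(V₀/D) + (r + σ²/2)T] / (σ√T)
   = [ln(79.6593/72.2923) + (0.0147 + 0.5·0.2984²)·2.2968] / (0.2984·√2.2968)
   = [0.097041 + 0.136019] / 0.452231 = 0.515357
d₂ = d₁ − σ√T = 0.515357 − 0.452231 = 0.063126
N(d₁) = 0.696848,  N(d₂) = 0.525167,  e^(−rT) = 0.966801
E₀ = V₀·N(d₁) − D·e^(−rT)·N(d₂)
   = 79.6593·0.696848 − 72.2923·0.966801·0.525167 = 18.805350
B₀ = V₀ − E₀ = 79.6593 − 18.805350 = 60.853950

E0=18.8053 B0=60.8540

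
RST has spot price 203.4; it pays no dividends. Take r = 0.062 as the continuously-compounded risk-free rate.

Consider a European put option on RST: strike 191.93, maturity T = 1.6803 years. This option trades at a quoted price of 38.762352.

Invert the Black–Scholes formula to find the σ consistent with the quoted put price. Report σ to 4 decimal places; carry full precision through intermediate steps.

sigma = 0.5533

At σ = 0.5533 the Black–Scholes value reproduces the quote:
σ√T = 0.5533·√1.6803 = 0.717223
d₁ = (ln(S/K) + (r+σ²/2)T) / (σ√T) = (ln(203.4/191.93) + (0.062+0.5533²/2)·1.6803) / 0.717223 = (0.058044 + 0.361383) / 0.717223 = 0.584793
d₂ = d₁ − σ√T = 0.584793 − 0.717223 = -0.132430
e^{−rT} = 0.901064
N(−d₁) = 0.279344,  N(−d₂) = 0.552678
V = K·e^{−rT}·N(−d₂) − S·N(−d₁) = 95.580834 − 56.818482 = 38.762352 (equal to the quote); since ∂V/∂σ > 0 for all σ, the implied volatility is unique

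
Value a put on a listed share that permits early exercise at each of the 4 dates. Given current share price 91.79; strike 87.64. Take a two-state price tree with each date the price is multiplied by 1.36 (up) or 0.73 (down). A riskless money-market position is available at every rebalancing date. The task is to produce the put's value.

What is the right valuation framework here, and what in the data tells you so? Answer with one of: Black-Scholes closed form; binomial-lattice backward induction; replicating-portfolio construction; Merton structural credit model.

framework: binomial-lattice backward induction

Key observation: early exercise of the strike-87.64 put must be checked at each of the 4 dates (spot 91.79), which forces a node-by-node comparison of intrinsic and continuation value backward from expiry.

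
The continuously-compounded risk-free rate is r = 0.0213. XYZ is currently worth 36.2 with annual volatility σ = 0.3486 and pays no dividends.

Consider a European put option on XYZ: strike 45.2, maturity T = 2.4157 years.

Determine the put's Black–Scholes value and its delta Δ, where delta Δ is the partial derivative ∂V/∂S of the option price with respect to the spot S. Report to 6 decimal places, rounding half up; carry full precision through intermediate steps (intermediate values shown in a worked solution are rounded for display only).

price = 12.219487
Δ = -0.517521

σ√T = 0.3486·√2.4157 = 0.541812
d₁ = (ln(S/K) + (r+σ²/2)T) / (σ√T) = (ln(36.2/45.2) + (0.0213+0.3486²/2)·2.4157) / 0.541812 = (-0.222038 + 0.198235) / 0.541812 = -0.043933
d₂ = d₁ − σ√T = -0.043933 − 0.541812 = -0.585745
e^{−rT} = 0.949847
N(−d₁) = 0.517521,  N(−d₂) = 0.720977
Put price V = K·e^{−rT}·N(−d₂) − S·N(−d₁) = 30.953746 − 18.734259 = 12.219487
Δ = −N(−d₁) = -0.517521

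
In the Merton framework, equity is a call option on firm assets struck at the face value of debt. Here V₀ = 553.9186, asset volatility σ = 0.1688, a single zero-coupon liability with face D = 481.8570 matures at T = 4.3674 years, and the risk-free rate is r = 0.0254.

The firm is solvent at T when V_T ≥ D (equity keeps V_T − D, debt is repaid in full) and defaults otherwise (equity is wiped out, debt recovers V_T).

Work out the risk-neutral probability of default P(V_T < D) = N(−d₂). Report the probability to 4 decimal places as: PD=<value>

PD=0.2970

Apply the equity-as-call identities (strike 481.8570, horizon 4.3674 years):
d₁ = [ln(V₀/D) + (r + σ²/2)T] / (σ√T)
   = [ln(553.9186/481.8570) + (0.0254 + 0.5·0.1688²)·4.3674] / (0.1688·√4.3674)
   = [0.139370 + 0.173153] / 0.352764 = 0.885928
d₂ = d₁ − σ√T = 0.885928 − 0.352764 = 0.533165
risk-neutral PD = N(−d₂) = N(-0.533165) = 0.296960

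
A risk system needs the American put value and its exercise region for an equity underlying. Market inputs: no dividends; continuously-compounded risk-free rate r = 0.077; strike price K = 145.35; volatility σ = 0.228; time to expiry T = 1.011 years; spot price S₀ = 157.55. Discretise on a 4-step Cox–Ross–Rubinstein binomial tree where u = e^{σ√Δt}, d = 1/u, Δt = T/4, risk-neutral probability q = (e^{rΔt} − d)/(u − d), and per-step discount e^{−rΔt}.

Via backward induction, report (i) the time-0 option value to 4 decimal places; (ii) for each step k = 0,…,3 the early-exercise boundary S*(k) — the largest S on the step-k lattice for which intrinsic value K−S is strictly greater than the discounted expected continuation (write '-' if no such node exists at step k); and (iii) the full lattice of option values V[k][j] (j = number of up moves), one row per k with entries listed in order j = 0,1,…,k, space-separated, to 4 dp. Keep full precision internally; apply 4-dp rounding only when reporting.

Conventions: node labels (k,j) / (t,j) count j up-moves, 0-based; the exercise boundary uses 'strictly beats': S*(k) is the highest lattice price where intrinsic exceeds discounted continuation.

Δt=0.25275, u=1.12145, d=0.89170, q=0.55691, disc=e^(-rΔt)=0.98073
k=4 terminal: V=max(K-S,0) → 45.7421 20.0774 0.0000 0.0000 0.0000
k=3: j=0 S=111.7056 intr=33.6444 cont=30.8430 V=33.6444[EX]; j=1 S=140.4874 intr=4.8626 cont=8.7246 V=8.7246[hold]; j=2 S=176.6849 intr=0.0000 cont=0.0000 V=0.0000[hold]; j=3 S=222.2091 intr=0.0000 cont=0.0000 V=0.0000[hold]  S*(3)=111.7056
k=2: j=0 S=125.2726 intr=20.0774 cont=19.3853 V=20.0774[EX]; j=1 S=157.5500 intr=0.0000 cont=3.7913 V=3.7913[hold]; j=2 S=198.1439 intr=0.0000 cont=0.0000 V=0.0000[hold]  S*(2)=125.2726
k=1: j=0 S=140.4874 intr=4.8626 cont=10.7953 V=10.7953[hold]; j=1 S=176.6849 intr=0.0000 cont=1.6475 V=1.6475[hold]  S*(1)=-
k=0: j=0 S=157.5500 intr=0.0000 cont=5.5909 V=5.5909[hold]  S*(0)=-

price = 5.5909
boundary = - - 125.2726 111.7056
tree:
5.5909
10.7953 1.6475
20.0774 3.7913 0.0000
33.6444 8.7246 0.0000 0.0000
45.7421 20.0774 0.0000 0.0000 0.0000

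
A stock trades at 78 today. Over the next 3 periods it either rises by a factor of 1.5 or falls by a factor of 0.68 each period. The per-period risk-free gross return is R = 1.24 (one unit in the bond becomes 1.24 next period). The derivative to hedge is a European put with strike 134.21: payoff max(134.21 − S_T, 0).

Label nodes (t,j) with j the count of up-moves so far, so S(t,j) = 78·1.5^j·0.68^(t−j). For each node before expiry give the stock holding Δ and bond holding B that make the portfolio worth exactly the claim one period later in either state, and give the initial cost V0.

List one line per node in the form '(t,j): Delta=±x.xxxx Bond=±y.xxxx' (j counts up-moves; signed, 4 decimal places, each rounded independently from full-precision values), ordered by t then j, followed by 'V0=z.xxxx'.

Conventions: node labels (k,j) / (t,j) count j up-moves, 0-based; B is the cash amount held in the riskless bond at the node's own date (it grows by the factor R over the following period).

(0,0): Delta=-0.3880 Bond=44.2155
(1,0): Delta=-1.0000 Bond=87.2854
(1,1): Delta=-0.2592 Bond=39.7573
(2,0): Delta=-1.0000 Bond=108.2339
(2,1): Delta=-1.0000 Bond=108.2339
(2,2): Delta=-0.1033 Bond=21.9365
V0=13.9481

Since d<R<u, set p* = (R−d)/(u−d) = 0.6829; price each node as the discounted p*-expectation of its children.
Terminal payoffs: V(3,0)=109.6843, V(3,1)=80.1092, V(3,2)=14.8700, V(3,3)=0.0000
(2,0): S=36.0672. Δ = (V_up−V_dn)/(S_up−S_dn) = (80.1092−109.6843)/(54.1008−24.5257) = -1.0000. V = [p*·80.1092 + (1−p*)·109.6843]/1.24 = 72.1667. B = V − Δ·S = 108.2339.
(2,1): S=79.5600. Δ = (V_up−V_dn)/(S_up−S_dn) = (14.8700−80.1092)/(119.3400−54.1008) = -1.0000. V = [p*·14.8700 + (1−p*)·80.1092]/1.24 = 28.6739. B = V − Δ·S = 108.2339.
(2,2): S=175.5000. Δ = (V_up−V_dn)/(S_up−S_dn) = (0.0000−14.8700)/(263.2500−119.3400) = -0.1033. V = [p*·0.0000 + (1−p*)·14.8700]/1.24 = 3.8023. B = V − Δ·S = 21.9365.
(1,0): S=53.0400. Δ = (V_up−V_dn)/(S_up−S_dn) = (28.6739−72.1667)/(79.5600−36.0672) = -1.0000. V = [p*·28.6739 + (1−p*)·72.1667]/1.24 = 34.2454. B = V − Δ·S = 87.2854.
(1,1): S=117.0000. Δ = (V_up−V_dn)/(S_up−S_dn) = (3.8023−28.6739)/(175.5000−79.5600) = -0.2592. V = [p*·3.8023 + (1−p*)·28.6739]/1.24 = 9.4261. B = V − Δ·S = 39.7573.
(0,0): S=78.0000. Δ = (V_up−V_dn)/(S_up−S_dn) = (9.4261−34.2454)/(117.0000−53.0400) = -0.3880. V = [p*·9.4261 + (1−p*)·34.2454]/1.24 = 13.9481. B = V − Δ·S = 44.2155.
As a check, the time-0 holding Δ(0,0)·S0 + B(0,0) comes to 13.9481 — exactly V0.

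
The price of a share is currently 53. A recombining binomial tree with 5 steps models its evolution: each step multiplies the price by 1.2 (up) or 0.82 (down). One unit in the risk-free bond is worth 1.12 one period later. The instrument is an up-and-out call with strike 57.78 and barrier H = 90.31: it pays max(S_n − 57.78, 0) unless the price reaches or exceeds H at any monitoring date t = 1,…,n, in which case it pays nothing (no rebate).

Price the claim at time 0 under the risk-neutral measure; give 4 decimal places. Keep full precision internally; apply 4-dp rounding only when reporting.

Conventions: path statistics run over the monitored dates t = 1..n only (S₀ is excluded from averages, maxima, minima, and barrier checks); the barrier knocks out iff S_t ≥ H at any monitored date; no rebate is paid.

With p* = (R−d)/(u−d) = 0.7895, sum probability × payoff across the paths and divide by R^5.
Enumerate all 2^5 = 32 price paths (U = up ×1.2, D = down ×0.82); each path with k up-moves has probability p*^k·(1−p*)^(5−k).
DDDDD: M=43.4600, payoff=0.0000, prob=0.000414
UDDDD: M=63.6000, payoff=0.0000, prob=0.001551
DUDDD: M=52.1520, payoff=0.0000, prob=0.001551
UUDDD: M=76.3200, payoff=0.0000, prob=0.005816
DDUDD: M=43.4600, payoff=0.0000, prob=0.001551
UDUDD: M=63.6000, payoff=0.0000, prob=0.005816
DUUDD: M=62.5824, payoff=0.0000, prob=0.005816
UUUDD: M=91.5840, payoff=0.0000, prob=0.021808
DDDUD: M=43.4600, payoff=0.0000, prob=0.001551
UDDUD: M=63.6000, payoff=0.0000, prob=0.005816
DUDUD: M=52.1520, payoff=0.0000, prob=0.005816
UUDUD: M=76.3200, payoff=3.8011, prob=0.021808
DDUUD: M=51.3176, payoff=0.0000, prob=0.005816
UDUUD: M=75.0989, payoff=3.8011, prob=0.021808
DUUUD: M=75.0989, payoff=3.8011, prob=0.021808
UUUUD: M=109.9008, payoff=0.0000, prob=0.081782
DDDDU: M=43.4600, payoff=0.0000, prob=0.001551
UDDDU: M=63.6000, payoff=0.0000, prob=0.005816
DUDDU: M=52.1520, payoff=0.0000, prob=0.005816
UUDDU: M=76.3200, payoff=3.8011, prob=0.021808
DDUDU: M=43.4600, payoff=0.0000, prob=0.005816
UDUDU: M=63.6000, payoff=3.8011, prob=0.021808
DUUDU: M=62.5824, payoff=3.8011, prob=0.021808
UUUDU: M=91.5840, payoff=0.0000, prob=0.081782
DDDUU: M=43.4600, payoff=0.0000, prob=0.005816
UDDUU: M=63.6000, payoff=3.8011, prob=0.021808
DUDUU: M=61.5811, payoff=3.8011, prob=0.021808
UUDUU: M=90.1187, payoff=32.3387, prob=0.081782
DDUUU: M=61.5811, payoff=3.8011, prob=0.021808
UDUUU: M=90.1187, payoff=32.3387, prob=0.081782
DUUUU: M=90.1187, payoff=32.3387, prob=0.081782
UUUUU: M=131.8810, payoff=0.0000, prob=0.306682
Price = Σ prob·payoff / R^5 = 8.680210 / 1.762342 = 4.9254

price = 4.9254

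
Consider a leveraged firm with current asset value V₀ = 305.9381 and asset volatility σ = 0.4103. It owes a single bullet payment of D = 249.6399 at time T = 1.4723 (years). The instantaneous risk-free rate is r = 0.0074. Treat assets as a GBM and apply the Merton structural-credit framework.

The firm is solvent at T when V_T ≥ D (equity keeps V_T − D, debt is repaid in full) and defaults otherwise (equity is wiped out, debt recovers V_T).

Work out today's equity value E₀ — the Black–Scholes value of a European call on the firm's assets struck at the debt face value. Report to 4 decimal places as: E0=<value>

E0=88.6756

Apply the equity-as-call identities (strike 249.6399, horizon 1.4723 years):
d₁ = [ln(V₀/D) + (r + σ²/2)T] / (σ√T)
   = [ln(305.9381/249.6399) + (0.0074 + 0.5·0.4103²)·1.4723] / (0.4103·√1.4723)
   = [0.203363 + 0.134823] / 0.497851 = 0.679292
d₂ = d₁ − σ√T = 0.679292 − 0.497851 = 0.181440
N(d₁) = 0.751523,  N(d₂) = 0.571989,  e^(−rT) = 0.989164
E₀ = V₀·N(d₁) − D·e^(−rT)·N(d₂)
   = 305.9381·0.751523 − 249.6399·0.989164·0.571989 = 88.675648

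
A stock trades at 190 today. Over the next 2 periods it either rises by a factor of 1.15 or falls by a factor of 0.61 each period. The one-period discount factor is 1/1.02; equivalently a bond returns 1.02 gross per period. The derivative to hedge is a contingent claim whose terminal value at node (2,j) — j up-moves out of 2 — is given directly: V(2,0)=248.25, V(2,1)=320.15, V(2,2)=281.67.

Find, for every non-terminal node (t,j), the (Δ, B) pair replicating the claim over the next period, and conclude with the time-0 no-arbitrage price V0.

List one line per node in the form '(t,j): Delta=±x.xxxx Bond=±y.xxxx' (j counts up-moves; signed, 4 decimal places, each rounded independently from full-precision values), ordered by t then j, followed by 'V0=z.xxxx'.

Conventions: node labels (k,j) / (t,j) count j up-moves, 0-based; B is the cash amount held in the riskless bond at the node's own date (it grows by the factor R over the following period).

The replicating-portfolio and risk-neutral prices coincide; use p* = (1.02−0.61)/(1.15−0.61) = 0.7593 for the latter.
Expiry values: V(2,0)=248.2500, V(2,1)=320.1500, V(2,2)=281.6700
(1,0): S=115.9000. Δ = (V_up−V_dn)/(S_up−S_dn) = (320.1500−248.2500)/(133.2850−70.6990) = 1.1488. V = [p*·320.1500 + (1−p*)·248.2500]/1.02 = 296.9027. B = V − Δ·S = 163.7545.
(1,1): S=218.5000. Δ = (V_up−V_dn)/(S_up−S_dn) = (281.6700−320.1500)/(251.2750−133.2850) = -0.3261. V = [p*·281.6700 + (1−p*)·320.1500]/1.02 = 285.2291. B = V − Δ·S = 356.4884.
(0,0): S=190.0000. Δ = (V_up−V_dn)/(S_up−S_dn) = (285.2291−296.9027)/(218.5000−115.9000) = -0.1138. V = [p*·285.2291 + (1−p*)·296.9027]/1.02 = 282.3916. B = V − Δ·S = 304.0093.
Check: Δ(0,0)·S0 + B(0,0) = 282.3916 = V0.

(0,0): Delta=-0.1138 Bond=304.0093
(1,0): Delta=1.1488 Bond=163.7545
(1,1): Delta=-0.3261 Bond=356.4884
V0=282.3916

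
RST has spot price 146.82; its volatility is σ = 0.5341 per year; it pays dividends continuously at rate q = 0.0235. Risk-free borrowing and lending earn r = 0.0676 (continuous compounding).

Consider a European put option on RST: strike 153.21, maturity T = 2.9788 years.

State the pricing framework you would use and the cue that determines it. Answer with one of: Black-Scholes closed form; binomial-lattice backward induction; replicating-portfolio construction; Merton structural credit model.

framework: Black-Scholes closed form

Key observation: everything needed for the exact continuous-time valuation of the European put on RST (strike 153.21) is given, and no feature rules the closed form out.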